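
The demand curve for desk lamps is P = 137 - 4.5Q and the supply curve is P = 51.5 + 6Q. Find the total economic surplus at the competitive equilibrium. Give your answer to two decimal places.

348.11

Setting demand equal to supply, 85.5 = 10.5Q, so Q* = 8.1429 and P* = 100.3571.
CS = (1/2)(8.1429)(36.6429) = 149.1888 and PS = (1/2)(8.1429)(48.8571) = 198.9184, so total surplus = 348.1071.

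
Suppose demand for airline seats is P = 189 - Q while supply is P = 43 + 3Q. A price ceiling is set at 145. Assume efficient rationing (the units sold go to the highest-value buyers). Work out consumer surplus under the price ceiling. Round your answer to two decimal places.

918.00

Without the control, 189 - Q = 43 + 3Q so Q* = 36.5 and P* = 152.5.
At P = 145, sellers supply (145 - 43)/3 = 34 while buyers want more, so the quantity traded is 34 at price 145.
The demand price at Q = 34 is 155. CS is the trapezoid between demand and 145 over [0, 34]: (1/2)[(189 - 145) + (155 - 145)](34) = 918.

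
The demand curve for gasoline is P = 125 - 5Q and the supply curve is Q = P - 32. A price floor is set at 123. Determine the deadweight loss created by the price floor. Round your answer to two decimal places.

684.03

Rewriting supply in inverse form: P = 32 + Q.
Free-market equilibrium: 125 - 5Q = 32 + Q gives Q* = 15.5, P* = 47.5.
At the floor price 123, quantity demanded is (125 - 123)/5 = 0.4; demand is the short side, so Q = 0.4 trades at P = 123.
At Q = 0.4 the demand price is 123 and the supply price is 32.4. Deadweight loss is the triangle between the curves from 0.4 to 15.5: (1/2)(123 - 32.4)(15.5 - 0.4) = 684.03.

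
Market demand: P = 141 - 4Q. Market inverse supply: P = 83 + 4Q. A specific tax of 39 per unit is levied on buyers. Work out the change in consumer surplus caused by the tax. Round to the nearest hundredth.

-93.84

Pre-tax equilibrium: 141 - 4Q = 83 + 4Q gives Q* = 7.25, P* = 112.
A tax on buyers shifts demand down by 39: (141 - 39) - 4Q = 83 + 4Q, so Q_t = 2.375. Buyers pay P_b = 131.5; sellers receive P_s = P_b - 39 = 92.5.
CS falls from (1/2)(7.25)(29) = 105.125 to (1/2)(2.375)(9.5) = 11.2812, a change of -93.8438.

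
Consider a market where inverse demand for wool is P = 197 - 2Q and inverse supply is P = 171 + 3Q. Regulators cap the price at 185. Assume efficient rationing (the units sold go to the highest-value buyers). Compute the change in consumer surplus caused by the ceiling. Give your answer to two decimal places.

7.18

Free-market equilibrium: 197 - 2Q = 171 + 3Q gives Q* = 5.2, P* = 186.6.
At P = 185, sellers supply (185 - 171)/3 = 4.6667 while buyers want more, so the quantity traded is 4.6667 at price 185.
CS goes from (1/2)(5.2)(10.4) = 27.04 to 34.2222 (computed as (197 - 185)(4.6667) - (1/2)(2)(4.6667)^2), a change of 7.1822.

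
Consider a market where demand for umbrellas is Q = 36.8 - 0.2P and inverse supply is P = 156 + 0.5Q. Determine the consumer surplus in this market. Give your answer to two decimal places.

Rewriting demand in inverse form: P = 184 - 5Q.
Setting demand equal to supply, 28 = 5.5Q, so Q* = 5.0909 and P* = 158.5455.
The demand choke price is 184, so CS = (1/2)(Q*)(184 - P*) = (1/2)(5.0909)(25.4545) = 64.7934.

64.79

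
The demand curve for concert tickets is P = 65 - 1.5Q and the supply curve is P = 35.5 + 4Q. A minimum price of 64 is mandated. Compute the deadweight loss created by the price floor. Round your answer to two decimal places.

Without the control, 65 - 1.5Q = 35.5 + 4Q so Q* = 5.3636 and P* = 56.9545.
At P = 64, buyers demand (65 - 64)/1.5 = 0.6667 while sellers would supply more, so the quantity traded is 0.6667 at price 64.
At Q = 0.6667 the demand price is 64 and the supply price is 38.1667. Deadweight loss is the triangle between the curves from 0.6667 to 5.3636: (1/2)(64 - 38.1667)(5.3636 - 0.6667) = 60.6692.

60.67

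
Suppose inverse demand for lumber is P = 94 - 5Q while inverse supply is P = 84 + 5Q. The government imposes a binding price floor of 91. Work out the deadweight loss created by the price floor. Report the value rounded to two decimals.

0.80

Without the control, 94 - 5Q = 84 + 5Q so Q* = 1 and P* = 89.
At the floor price 91, quantity demanded is (94 - 91)/5 = 0.6; demand is the short side, so Q = 0.6 trades at P = 91.
At Q = 0.6 the demand price is 91 and the supply price is 87. Deadweight loss is the triangle between the curves from 0.6 to 1: (1/2)(91 - 87)(1 - 0.6) = 0.8.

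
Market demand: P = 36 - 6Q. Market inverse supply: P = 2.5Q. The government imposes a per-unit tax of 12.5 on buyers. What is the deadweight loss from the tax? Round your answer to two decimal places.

Pre-tax equilibrium: 36 - 6Q = 2.5Q gives Q* = 4.2353, P* = 10.5882.
A tax on buyers shifts demand down by 12.5: (36 - 12.5) - 6Q = 2.5Q, so Q_t = 2.7647. Buyers pay P_b = 19.4118; sellers receive P_s = P_b - 12.5 = 6.9118.
The welfare triangle lost has base Q* - Q_t = 1.4706 and height t = 12.5, so DWL = (1/2)(1.4706)(12.5) = 9.1912.

9.19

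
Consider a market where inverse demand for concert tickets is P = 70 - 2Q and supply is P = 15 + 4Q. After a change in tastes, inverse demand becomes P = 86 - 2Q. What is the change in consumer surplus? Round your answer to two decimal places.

Initial equilibrium: Q_0 = 9.1667, P_0 = 51.6667; CS_0 = (1/2)(9.1667)(18.3333) = 84.0278, PS_0 = (1/2)(9.1667)(36.6667) = 168.0556.
New equilibrium: 86 - 2Q = 15 + 4Q gives Q_1 = 11.8333, P_1 = 62.3333; CS_1 = 140.0278, PS_1 = 280.0556.
Change in consumer surplus = 140.0278 - 84.0278 = 56.

56.00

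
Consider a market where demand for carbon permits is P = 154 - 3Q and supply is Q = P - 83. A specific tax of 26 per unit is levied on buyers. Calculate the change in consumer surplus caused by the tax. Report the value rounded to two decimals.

-282.75

Rewriting supply in inverse form: P = 83 + Q.
Without the tax, 154 - 3Q = 83 + Q so Q* = 17.75 and P* = 100.75.
A tax on buyers shifts demand down by 26: (154 - 26) - 3Q = 83 + Q, so Q_t = 11.25. Buyers pay P_b = 120.25; sellers receive P_s = P_b - 26 = 94.25.
Consumers lose the trapezoid between P* and P_b out to Q_t plus the triangle from Q_t to Q*: change in CS = 189.8438 - 472.5938 = -282.75.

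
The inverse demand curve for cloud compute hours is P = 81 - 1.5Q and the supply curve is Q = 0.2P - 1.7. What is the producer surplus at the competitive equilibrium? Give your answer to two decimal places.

Rewriting supply in inverse form: P = 8.5 + 5Q.
Setting demand equal to supply, 72.5 = 6.5Q, so Q* = 11.1538 and P* = 64.2692.
Producer surplus is the triangle above supply below P*: (1/2)(11.1538)(64.2692 - 8.5) = (1/2)(11.1538)(55.7692) = 311.0207.

311.02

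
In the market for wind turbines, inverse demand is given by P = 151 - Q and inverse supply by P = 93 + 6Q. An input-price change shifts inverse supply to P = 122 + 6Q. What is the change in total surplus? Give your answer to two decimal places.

-180.21

Initial equilibrium: Q_0 = 8.2857, P_0 = 142.7143; CS_0 = (1/2)(8.2857)(8.2857) = 34.3265, PS_0 = (1/2)(8.2857)(49.7143) = 205.9592.
New equilibrium: 151 - Q = 122 + 6Q gives Q_1 = 4.1429, P_1 = 146.8571; CS_1 = 8.5816, PS_1 = 51.4898.
Change in total surplus = (8.5816 + 51.4898) - (34.3265 + 205.9592) = -180.2143.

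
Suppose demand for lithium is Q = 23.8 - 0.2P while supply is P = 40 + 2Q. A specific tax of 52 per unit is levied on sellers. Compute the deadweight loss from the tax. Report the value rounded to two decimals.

Rewriting demand in inverse form: P = 119 - 5Q.
Pre-tax equilibrium: 119 - 5Q = 40 + 2Q gives Q* = 11.2857, P* = 62.5714.
A tax on sellers shifts supply up by 52: 119 - 5Q = 40 + 2Q + 52, so Q_t = 3.8571. Buyers pay P_b = 99.7143; sellers receive P_s = P_b - 52 = 47.7143.
Deadweight loss is the triangle between the curves from Q_t to Q*: (1/2)(11.2857 - 3.8571)(52) = 193.1429.

193.14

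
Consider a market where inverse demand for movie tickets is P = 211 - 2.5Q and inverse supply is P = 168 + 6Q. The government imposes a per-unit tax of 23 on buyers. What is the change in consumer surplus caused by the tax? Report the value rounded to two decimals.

-25.07

Without the tax, 211 - 2.5Q = 168 + 6Q so Q* = 5.0588 and P* = 198.3529.
A tax on buyers shifts demand down by 23: (211 - 23) - 2.5Q = 168 + 6Q, so Q_t = 2.3529. Buyers pay P_b = 205.1176; sellers receive P_s = P_b - 23 = 182.1176.
CS falls from (1/2)(5.0588)(12.6471) = 31.9896 to (1/2)(2.3529)(5.8824) = 6.9204, a change of -25.0692.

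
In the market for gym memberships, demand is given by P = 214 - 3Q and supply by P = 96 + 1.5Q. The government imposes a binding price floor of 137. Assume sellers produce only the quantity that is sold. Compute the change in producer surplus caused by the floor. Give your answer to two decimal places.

42.55

Without the control, 214 - 3Q = 96 + 1.5Q so Q* = 26.2222 and P* = 135.3333.
At the floor price 137, quantity demanded is (214 - 137)/3 = 25.6667; demand is the short side, so Q = 25.6667 trades at P = 137.
PS goes from (1/2)(26.2222)(39.3333) = 515.7037 to 558.25 (computed as (137 - 96)(25.6667) - (1/2)(1.5)(25.6667)^2), a change of 42.5463.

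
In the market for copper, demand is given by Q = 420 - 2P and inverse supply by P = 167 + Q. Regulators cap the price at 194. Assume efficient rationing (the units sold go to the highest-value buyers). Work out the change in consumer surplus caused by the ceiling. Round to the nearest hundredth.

Rewriting demand in inverse form: P = 210 - 0.5Q.
Free-market equilibrium: 210 - 0.5Q = 167 + Q gives Q* = 28.6667, P* = 195.6667.
At P = 194, sellers supply (194 - 167)/1 = 27 while buyers want more, so the quantity traded is 27 at price 194.
CS goes from (1/2)(28.6667)(14.3333) = 205.4444 to 249.75 (computed as (210 - 194)(27) - (1/2)(0.5)(27)^2), a change of 44.3056.

44.31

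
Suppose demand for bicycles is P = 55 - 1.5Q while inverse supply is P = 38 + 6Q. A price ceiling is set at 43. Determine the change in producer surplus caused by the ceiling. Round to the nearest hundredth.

-13.33

Free-market equilibrium: 55 - 1.5Q = 38 + 6Q gives Q* = 2.2667, P* = 51.6.
At P = 43, sellers supply (43 - 38)/6 = 0.8333 while buyers want more, so the quantity traded is 0.8333 at price 43.
PS goes from (1/2)(2.2667)(13.6) = 15.4133 to 2.0833 (computed as (43 - 38)(0.8333) - (1/2)(6)(0.8333)^2), a change of -13.33.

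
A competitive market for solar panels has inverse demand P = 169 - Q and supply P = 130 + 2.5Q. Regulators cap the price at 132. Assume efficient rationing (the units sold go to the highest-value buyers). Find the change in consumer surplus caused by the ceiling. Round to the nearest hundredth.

-32.80

Free-market equilibrium: 169 - Q = 130 + 2.5Q gives Q* = 11.1429, P* = 157.8571.
At the ceiling price 132, quantity supplied is (132 - 130)/2.5 = 0.8; supply is the short side, so Q = 0.8 trades at P = 132.
CS goes from (1/2)(11.1429)(11.1429) = 62.0816 to 29.28 (computed as (169 - 132)(0.8) - (1/2)(1)(0.8)^2), a change of -32.8016.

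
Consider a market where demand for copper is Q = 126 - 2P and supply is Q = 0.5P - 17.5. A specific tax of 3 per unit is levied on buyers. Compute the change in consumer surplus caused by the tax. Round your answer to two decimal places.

Rewriting demand in inverse form: P = 63 - 0.5Q.
Rewriting supply in inverse form: P = 35 + 2Q.
Pre-tax equilibrium: 63 - 0.5Q = 35 + 2Q gives Q* = 11.2, P* = 57.4.
With the tax, buyers' net willingness to pay falls by 3: (63 - 3) - 0.5Q = 35 + 2Q, so Q_t = 10. Buyers pay P_b = 58; sellers receive P_s = P_b - 3 = 55.
CS falls from (1/2)(11.2)(5.6) = 31.36 to (1/2)(10)(5) = 25, a change of -6.36.

-6.36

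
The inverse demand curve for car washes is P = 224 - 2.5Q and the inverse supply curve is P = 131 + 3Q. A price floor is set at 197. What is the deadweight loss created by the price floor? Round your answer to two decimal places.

102.63

Free-market equilibrium: 224 - 2.5Q = 131 + 3Q gives Q* = 16.9091, P* = 181.7273.
At the floor price 197, quantity demanded is (224 - 197)/2.5 = 10.8; demand is the short side, so Q = 10.8 trades at P = 197.
The lost-trades triangle has base Q* - 10.8 = 6.1091 and height equal to the gap between the curves at Q = 10.8, which is 197 - 163.4 = 33.6. DWL = (1/2)(6.1091)(33.6) = 102.6327.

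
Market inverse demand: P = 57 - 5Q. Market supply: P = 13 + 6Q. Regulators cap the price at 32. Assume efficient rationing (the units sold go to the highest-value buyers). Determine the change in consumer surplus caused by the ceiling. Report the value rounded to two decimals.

Free-market equilibrium: 57 - 5Q = 13 + 6Q gives Q* = 4, P* = 37.
At the ceiling price 32, quantity supplied is (32 - 13)/6 = 3.1667; supply is the short side, so Q = 3.1667 trades at P = 32.
CS goes from (1/2)(4)(20) = 40 to 54.0972 (computed as (57 - 32)(3.1667) - (1/2)(5)(3.1667)^2), a change of 14.0972.

14.10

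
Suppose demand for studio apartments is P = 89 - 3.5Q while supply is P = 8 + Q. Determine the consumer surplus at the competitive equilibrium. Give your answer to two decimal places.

Setting demand equal to supply, 81 = 4.5Q, so Q* = 18 and P* = 26.
CS is the area between the demand curve and P* from 0 to Q*: (1/2)(18)(63) = 567.

567.00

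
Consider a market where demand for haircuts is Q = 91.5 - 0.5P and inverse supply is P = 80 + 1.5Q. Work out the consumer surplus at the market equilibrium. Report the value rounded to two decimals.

Rewriting demand in inverse form: P = 183 - 2Q.
Set 183 - 2Q = 80 + 1.5Q, which gives 103 = 3.5Q, so Q* = 29.4286 and P* = 183 - 2(29.4286) = 124.1429.
Consumer surplus is the triangle under demand above P*: (1/2)(29.4286)(183 - 124.1429) = (1/2)(29.4286)(58.8571) = 866.0408.

866.04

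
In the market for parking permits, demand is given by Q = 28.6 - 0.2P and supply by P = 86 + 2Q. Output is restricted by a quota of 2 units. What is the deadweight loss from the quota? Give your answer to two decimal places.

Rewriting demand in inverse form: P = 143 - 5Q.
Without the quota, 143 - 5Q = 86 + 2Q gives Q* = 8.1429.
At Q = 2 the demand price is 143 - 5(2) = 133 and the supply price is 86 + 2(2) = 90.
Deadweight loss is the triangle between the curves from 2 to 8.1429: (1/2)(133 - 90)(8.1429 - 2) = 132.0714.

132.07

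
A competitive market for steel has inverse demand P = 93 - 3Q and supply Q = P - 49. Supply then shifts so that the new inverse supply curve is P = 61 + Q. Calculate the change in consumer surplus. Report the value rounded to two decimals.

-85.50

Rewriting supply in inverse form: P = 49 + Q.
Initial equilibrium: Q_0 = 11, P_0 = 60; CS_0 = (1/2)(11)(33) = 181.5, PS_0 = (1/2)(11)(11) = 60.5.
New equilibrium: 93 - 3Q = 61 + Q gives Q_1 = 8, P_1 = 69; CS_1 = 96, PS_1 = 32.
Change in consumer surplus = 96 - 181.5 = -85.5.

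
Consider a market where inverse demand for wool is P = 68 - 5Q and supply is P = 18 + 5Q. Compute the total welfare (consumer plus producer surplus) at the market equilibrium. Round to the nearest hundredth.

125.00

Set 68 - 5Q = 18 + 5Q, which gives 50 = 10Q, so Q* = 5 and P* = 68 - 5(5) = 43.
CS = (1/2)(5)(25) = 62.5 and PS = (1/2)(5)(25) = 62.5, so total surplus = 125.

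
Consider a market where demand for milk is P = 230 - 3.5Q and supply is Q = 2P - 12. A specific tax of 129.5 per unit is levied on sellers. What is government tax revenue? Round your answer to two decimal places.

Rewriting supply in inverse form: P = 6 + 0.5Q.
Without the tax, 230 - 3.5Q = 6 + 0.5Q so Q* = 56 and P* = 34.
A tax on sellers shifts supply up by 129.5: 230 - 3.5Q = 6 + 0.5Q + 129.5, so Q_t = 23.625. Buyers pay P_b = 147.3125; sellers receive P_s = P_b - 129.5 = 17.8125.
Revenue is the tax times quantity traded: 129.5 x 23.625 = 3059.4375.

3059.44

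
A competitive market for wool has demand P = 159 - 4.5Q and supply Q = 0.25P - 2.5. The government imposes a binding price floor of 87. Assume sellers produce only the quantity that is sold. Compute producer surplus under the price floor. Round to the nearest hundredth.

Rewriting supply in inverse form: P = 10 + 4Q.
Free-market equilibrium: 159 - 4.5Q = 10 + 4Q gives Q* = 17.5294, P* = 80.1176.
At P = 87, buyers demand (159 - 87)/4.5 = 16 while sellers would supply more, so the quantity traded is 16 at price 87.
The supply price at Q = 16 is 74. PS is the trapezoid between 87 and supply over [0, 16]: (1/2)[(87 - 10) + (87 - 74)](16) = 720.

720.00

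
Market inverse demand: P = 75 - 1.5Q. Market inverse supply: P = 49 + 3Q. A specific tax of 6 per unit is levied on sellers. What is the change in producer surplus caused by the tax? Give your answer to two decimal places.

Pre-tax equilibrium: 75 - 1.5Q = 49 + 3Q gives Q* = 5.7778, P* = 66.3333.
A tax on sellers shifts supply up by 6: 75 - 1.5Q = 49 + 3Q + 6, so Q_t = 4.4444. Buyers pay P_b = 68.3333; sellers receive P_s = P_b - 6 = 62.3333.
Producers lose the trapezoid between P_s and P* out to Q_t plus the triangle from Q_t to Q*: change in PS = 29.6296 - 50.0741 = -20.4444.

-20.44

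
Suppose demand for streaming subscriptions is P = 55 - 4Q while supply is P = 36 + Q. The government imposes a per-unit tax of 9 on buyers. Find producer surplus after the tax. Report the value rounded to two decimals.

2.00

Pre-tax equilibrium: 55 - 4Q = 36 + Q gives Q* = 3.8, P* = 39.8.
A tax on buyers shifts demand down by 9: (55 - 9) - 4Q = 36 + Q, so Q_t = 2. Buyers pay P_b = 47; sellers receive P_s = P_b - 9 = 38.
PS = (1/2)(Q_t)(P_s - 36) = (1/2)(2)(2) = 2.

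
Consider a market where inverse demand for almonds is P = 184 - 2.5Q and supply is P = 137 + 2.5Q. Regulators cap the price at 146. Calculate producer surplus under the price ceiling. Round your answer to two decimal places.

16.20

Free-market equilibrium: 184 - 2.5Q = 137 + 2.5Q gives Q* = 9.4, P* = 160.5.
At the ceiling price 146, quantity supplied is (146 - 137)/2.5 = 3.6; supply is the short side, so Q = 3.6 trades at P = 146.
PS is the triangle above supply below 146: (1/2)(3.6)(146 - 137) = 16.2.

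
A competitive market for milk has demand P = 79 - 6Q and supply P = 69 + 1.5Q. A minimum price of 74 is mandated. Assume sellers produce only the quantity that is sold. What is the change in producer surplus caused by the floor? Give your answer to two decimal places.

Without the control, 79 - 6Q = 69 + 1.5Q so Q* = 1.3333 and P* = 71.
At P = 74, buyers demand (79 - 74)/6 = 0.8333 while sellers would supply more, so the quantity traded is 0.8333 at price 74.
PS goes from (1/2)(1.3333)(2) = 1.3333 to 3.6458 (computed as (74 - 69)(0.8333) - (1/2)(1.5)(0.8333)^2), a change of 2.3125.

2.31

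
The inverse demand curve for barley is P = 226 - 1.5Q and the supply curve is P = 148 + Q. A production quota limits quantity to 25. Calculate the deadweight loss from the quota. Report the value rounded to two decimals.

Unrestricted equilibrium: Q* = (226 - 148)/(1.5 + 1) = 31.2.
At Q = 25 the demand price is 226 - 1.5(25) = 188.5 and the supply price is 148 + (25) = 173.
Deadweight loss is the triangle between the curves from 25 to 31.2: (1/2)(188.5 - 173)(31.2 - 25) = 48.05.

48.05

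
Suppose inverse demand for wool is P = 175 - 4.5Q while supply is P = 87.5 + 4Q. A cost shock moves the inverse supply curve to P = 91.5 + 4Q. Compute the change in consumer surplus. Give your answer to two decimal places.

-21.30

Initial equilibrium: Q_0 = 10.2941, P_0 = 128.6765; CS_0 = (1/2)(10.2941)(46.3235) = 238.4299, PS_0 = (1/2)(10.2941)(41.1765) = 211.9377.
New equilibrium: 175 - 4.5Q = 91.5 + 4Q gives Q_1 = 9.8235, P_1 = 130.7941; CS_1 = 217.1289, PS_1 = 193.0035.
Change in consumer surplus = 217.1289 - 238.4299 = -21.301.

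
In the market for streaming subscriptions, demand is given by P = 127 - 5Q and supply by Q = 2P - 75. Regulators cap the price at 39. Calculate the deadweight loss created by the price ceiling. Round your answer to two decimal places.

484.45

Rewriting supply in inverse form: P = 37.5 + 0.5Q.
Free-market equilibrium: 127 - 5Q = 37.5 + 0.5Q gives Q* = 16.2727, P* = 45.6364.
At the ceiling price 39, quantity supplied is (39 - 37.5)/0.5 = 3; supply is the short side, so Q = 3 trades at P = 39.
The lost-trades triangle has base Q* - 3 = 13.2727 and height equal to the gap between the curves at Q = 3, which is 112 - 39 = 73. DWL = (1/2)(13.2727)(73) = 484.4545.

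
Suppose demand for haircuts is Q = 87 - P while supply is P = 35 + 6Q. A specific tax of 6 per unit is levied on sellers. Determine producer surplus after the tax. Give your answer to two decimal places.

129.55

Rewriting demand in inverse form: P = 87 - Q.
Pre-tax equilibrium: 87 - Q = 35 + 6Q gives Q* = 7.4286, P* = 79.5714.
A tax on sellers shifts supply up by 6: 87 - Q = 35 + 6Q + 6, so Q_t = 6.5714. Buyers pay P_b = 80.4286; sellers receive P_s = P_b - 6 = 74.4286.
Producer surplus is the triangle above supply below P_s: (1/2)(6.5714)(74.4286 - 35) = 129.551.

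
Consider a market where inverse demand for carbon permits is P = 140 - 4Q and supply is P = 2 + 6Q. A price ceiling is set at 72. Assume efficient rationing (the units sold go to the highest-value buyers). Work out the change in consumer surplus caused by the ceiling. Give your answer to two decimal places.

Free-market equilibrium: 140 - 4Q = 2 + 6Q gives Q* = 13.8, P* = 84.8.
At the ceiling price 72, quantity supplied is (72 - 2)/6 = 11.6667; supply is the short side, so Q = 11.6667 trades at P = 72.
CS goes from (1/2)(13.8)(55.2) = 380.88 to 521.1111 (computed as (140 - 72)(11.6667) - (1/2)(4)(11.6667)^2), a change of 140.2311.

140.23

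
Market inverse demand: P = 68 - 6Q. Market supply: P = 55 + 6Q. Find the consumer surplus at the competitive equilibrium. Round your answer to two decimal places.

3.52

Equilibrium: 68 - 6Q = 55 + 6Q, so Q* = 1.0833 and P* = 61.5.
The demand choke price is 68, so CS = (1/2)(Q*)(68 - P*) = (1/2)(1.0833)(6.5) = 3.5208.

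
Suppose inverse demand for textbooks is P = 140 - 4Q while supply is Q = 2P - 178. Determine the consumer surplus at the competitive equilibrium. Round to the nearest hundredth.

Rewriting supply in inverse form: P = 89 + 0.5Q.
Equilibrium: 140 - 4Q = 89 + 0.5Q, so Q* = 11.3333 and P* = 94.6667.
The demand choke price is 140, so CS = (1/2)(Q*)(140 - P*) = (1/2)(11.3333)(45.3333) = 256.8889.

256.89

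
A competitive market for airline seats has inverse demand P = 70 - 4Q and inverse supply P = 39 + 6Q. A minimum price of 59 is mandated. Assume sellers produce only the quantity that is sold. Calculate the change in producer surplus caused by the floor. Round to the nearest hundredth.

Free-market equilibrium: 70 - 4Q = 39 + 6Q gives Q* = 3.1, P* = 57.6.
At P = 59, buyers demand (70 - 59)/4 = 2.75 while sellers would supply more, so the quantity traded is 2.75 at price 59.
PS goes from (1/2)(3.1)(18.6) = 28.83 to 32.3125 (computed as (59 - 39)(2.75) - (1/2)(6)(2.75)^2), a change of 3.4825.

3.48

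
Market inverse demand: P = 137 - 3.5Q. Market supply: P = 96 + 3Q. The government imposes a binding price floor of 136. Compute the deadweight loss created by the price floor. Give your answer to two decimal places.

Without the control, 137 - 3.5Q = 96 + 3Q so Q* = 6.3077 and P* = 114.9231.
At the floor price 136, quantity demanded is (137 - 136)/3.5 = 0.2857; demand is the short side, so Q = 0.2857 trades at P = 136.
At Q = 0.2857 the demand price is 136 and the supply price is 96.8571. Deadweight loss is the triangle between the curves from 0.2857 to 6.3077: (1/2)(136 - 96.8571)(6.3077 - 0.2857) = 117.8587.

117.86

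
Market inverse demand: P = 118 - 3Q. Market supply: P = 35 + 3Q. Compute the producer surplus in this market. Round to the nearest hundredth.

287.04

Setting demand equal to supply, 83 = 6Q, so Q* = 13.8333 and P* = 76.5.
PS is the area between P* and the supply curve from 0 to Q*: (1/2)(13.8333)(41.5) = 287.0417.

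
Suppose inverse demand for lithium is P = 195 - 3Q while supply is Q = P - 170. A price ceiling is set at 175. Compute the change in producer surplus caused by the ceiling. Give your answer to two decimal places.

-7.03

Rewriting supply in inverse form: P = 170 + Q.
Free-market equilibrium: 195 - 3Q = 170 + Q gives Q* = 6.25, P* = 176.25.
At the ceiling price 175, quantity supplied is (175 - 170)/1 = 5; supply is the short side, so Q = 5 trades at P = 175.
PS goes from (1/2)(6.25)(6.25) = 19.5312 to 12.5 (computed as (175 - 170)(5) - (1/2)(1)(5)^2), a change of -7.0312.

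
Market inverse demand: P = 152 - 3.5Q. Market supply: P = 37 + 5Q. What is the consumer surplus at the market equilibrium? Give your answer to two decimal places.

Setting demand equal to supply, 115 = 8.5Q, so Q* = 13.5294 and P* = 104.6471.
CS is the area between the demand curve and P* from 0 to Q*: (1/2)(13.5294)(47.3529) = 320.3287.

320.33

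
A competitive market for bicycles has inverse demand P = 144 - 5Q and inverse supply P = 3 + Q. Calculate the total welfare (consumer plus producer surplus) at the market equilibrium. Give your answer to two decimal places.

1656.75

Set 144 - 5Q = 3 + Q, which gives 141 = 6Q, so Q* = 23.5 and P* = 144 - 5(23.5) = 26.5.
Total surplus is the full triangle between the curves from 0 to Q*: (1/2)(23.5)(144 - 3) = 1656.75.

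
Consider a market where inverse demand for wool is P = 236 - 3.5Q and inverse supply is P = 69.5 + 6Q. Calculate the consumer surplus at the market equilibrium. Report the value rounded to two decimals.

Set 236 - 3.5Q = 69.5 + 6Q, which gives 166.5 = 9.5Q, so Q* = 17.5263 and P* = 236 - 3.5(17.5263) = 174.6579.
CS is the area between the demand curve and P* from 0 to Q*: (1/2)(17.5263)(61.3421) = 537.5506.

537.55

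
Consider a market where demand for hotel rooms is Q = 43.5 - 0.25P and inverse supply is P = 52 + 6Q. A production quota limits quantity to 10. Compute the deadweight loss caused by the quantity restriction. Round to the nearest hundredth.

Rewriting demand in inverse form: P = 174 - 4Q.
Unrestricted equilibrium: Q* = (174 - 52)/(4 + 6) = 12.2.
At Q = 10 the demand price is 174 - 4(10) = 134 and the supply price is 52 + 6(10) = 112.
Deadweight loss is the triangle between the curves from 10 to 12.2: (1/2)(134 - 112)(12.2 - 10) = 24.2.

24.20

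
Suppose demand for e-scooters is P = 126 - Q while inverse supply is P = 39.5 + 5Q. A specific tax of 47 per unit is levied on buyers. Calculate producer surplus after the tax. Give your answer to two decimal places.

Without the tax, 126 - Q = 39.5 + 5Q so Q* = 14.4167 and P* = 111.5833.
A tax on buyers shifts demand down by 47: (126 - 47) - Q = 39.5 + 5Q, so Q_t = 6.5833. Buyers pay P_b = 119.4167; sellers receive P_s = P_b - 47 = 72.4167.
Producer surplus is the triangle above supply below P_s: (1/2)(6.5833)(72.4167 - 39.5) = 108.3507.

108.35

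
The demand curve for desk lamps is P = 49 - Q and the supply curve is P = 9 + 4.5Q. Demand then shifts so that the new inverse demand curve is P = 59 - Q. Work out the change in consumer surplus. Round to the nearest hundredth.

14.88

Initial equilibrium: Q_0 = 7.2727, P_0 = 41.7273; CS_0 = (1/2)(7.2727)(7.2727) = 26.4463, PS_0 = (1/2)(7.2727)(32.7273) = 119.0083.
New equilibrium: 59 - Q = 9 + 4.5Q gives Q_1 = 9.0909, P_1 = 49.9091; CS_1 = 41.3223, PS_1 = 185.9504.
Change in consumer surplus = 41.3223 - 26.4463 = 14.876.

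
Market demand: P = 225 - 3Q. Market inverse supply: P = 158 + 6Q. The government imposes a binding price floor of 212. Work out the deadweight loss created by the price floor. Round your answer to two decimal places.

Without the control, 225 - 3Q = 158 + 6Q so Q* = 7.4444 and P* = 202.6667.
At P = 212, buyers demand (225 - 212)/3 = 4.3333 while sellers would supply more, so the quantity traded is 4.3333 at price 212.
At Q = 4.3333 the demand price is 212 and the supply price is 184. Deadweight loss is the triangle between the curves from 4.3333 to 7.4444: (1/2)(212 - 184)(7.4444 - 4.3333) = 43.5556.

43.56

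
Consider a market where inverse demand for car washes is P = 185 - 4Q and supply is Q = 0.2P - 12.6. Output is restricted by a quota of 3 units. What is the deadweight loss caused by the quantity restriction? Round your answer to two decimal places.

501.39

Rewriting supply in inverse form: P = 63 + 5Q.
Without the quota, 185 - 4Q = 63 + 5Q gives Q* = 13.5556.
At Q = 3 the demand price is 185 - 4(3) = 173 and the supply price is 63 + 5(3) = 78.
DWL = (1/2)(gap between curves at 3) x (Q* - 3) = (1/2)(95)(10.5556) = 501.3889.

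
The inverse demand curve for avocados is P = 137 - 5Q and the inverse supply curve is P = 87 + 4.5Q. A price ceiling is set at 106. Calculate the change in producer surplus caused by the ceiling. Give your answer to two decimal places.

-22.22

Free-market equilibrium: 137 - 5Q = 87 + 4.5Q gives Q* = 5.2632, P* = 110.6842.
At the ceiling price 106, quantity supplied is (106 - 87)/4.5 = 4.2222; supply is the short side, so Q = 4.2222 trades at P = 106.
PS goes from (1/2)(5.2632)(23.6842) = 62.3269 to 40.1111 (computed as (106 - 87)(4.2222) - (1/2)(4.5)(4.2222)^2), a change of -22.2158.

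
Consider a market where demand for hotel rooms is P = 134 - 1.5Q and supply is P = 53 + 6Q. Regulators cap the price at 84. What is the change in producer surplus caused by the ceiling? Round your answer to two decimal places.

-269.84

Free-market equilibrium: 134 - 1.5Q = 53 + 6Q gives Q* = 10.8, P* = 117.8.
At the ceiling price 84, quantity supplied is (84 - 53)/6 = 5.1667; supply is the short side, so Q = 5.1667 trades at P = 84.
PS goes from (1/2)(10.8)(64.8) = 349.92 to 80.0833 (computed as (84 - 53)(5.1667) - (1/2)(6)(5.1667)^2), a change of -269.8367.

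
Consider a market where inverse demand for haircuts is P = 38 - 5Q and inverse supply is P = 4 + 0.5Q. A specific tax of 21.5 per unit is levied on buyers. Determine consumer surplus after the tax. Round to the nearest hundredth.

12.91

Without the tax, 38 - 5Q = 4 + 0.5Q so Q* = 6.1818 and P* = 7.0909.
With the tax, buyers' net willingness to pay falls by 21.5: (38 - 21.5) - 5Q = 4 + 0.5Q, so Q_t = 2.2727. Buyers pay P_b = 26.6364; sellers receive P_s = P_b - 21.5 = 5.1364.
CS = (1/2)(Q_t)(38 - P_b) = (1/2)(2.2727)(11.3636) = 12.9132.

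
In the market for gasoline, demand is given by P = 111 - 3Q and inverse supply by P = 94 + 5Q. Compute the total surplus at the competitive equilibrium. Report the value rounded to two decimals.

18.06

Setting demand equal to supply, 17 = 8Q, so Q* = 2.125 and P* = 104.625.
CS = (1/2)(2.125)(6.375) = 6.7734 and PS = (1/2)(2.125)(10.625) = 11.2891, so total surplus = 18.0625.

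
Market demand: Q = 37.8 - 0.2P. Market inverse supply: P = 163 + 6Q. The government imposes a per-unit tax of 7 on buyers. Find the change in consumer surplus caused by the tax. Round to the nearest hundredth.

-6.51

Rewriting demand in inverse form: P = 189 - 5Q.
Without the tax, 189 - 5Q = 163 + 6Q so Q* = 2.3636 and P* = 177.1818.
A tax on buyers shifts demand down by 7: (189 - 7) - 5Q = 163 + 6Q, so Q_t = 1.7273. Buyers pay P_b = 180.3636; sellers receive P_s = P_b - 7 = 173.3636.
Consumers lose the trapezoid between P* and P_b out to Q_t plus the triangle from Q_t to Q*: change in CS = 7.4587 - 13.9669 = -6.5083.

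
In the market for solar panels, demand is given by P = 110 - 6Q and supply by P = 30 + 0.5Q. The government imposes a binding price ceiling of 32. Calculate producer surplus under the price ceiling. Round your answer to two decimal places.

Without the control, 110 - 6Q = 30 + 0.5Q so Q* = 12.3077 and P* = 36.1538.
At P = 32, sellers supply (32 - 30)/0.5 = 4 while buyers want more, so the quantity traded is 4 at price 32.
PS is the triangle above supply below 32: (1/2)(4)(32 - 30) = 4.

4.00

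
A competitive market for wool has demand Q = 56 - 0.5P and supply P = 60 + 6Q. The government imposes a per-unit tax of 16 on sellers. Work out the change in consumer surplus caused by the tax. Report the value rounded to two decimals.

Rewriting demand in inverse form: P = 112 - 2Q.
Pre-tax equilibrium: 112 - 2Q = 60 + 6Q gives Q* = 6.5, P* = 99.
A tax on sellers shifts supply up by 16: 112 - 2Q = 60 + 6Q + 16, so Q_t = 4.5. Buyers pay P_b = 103; sellers receive P_s = P_b - 16 = 87.
Consumers lose the trapezoid between P* and P_b out to Q_t plus the triangle from Q_t to Q*: change in CS = 20.25 - 42.25 = -22.

-22.00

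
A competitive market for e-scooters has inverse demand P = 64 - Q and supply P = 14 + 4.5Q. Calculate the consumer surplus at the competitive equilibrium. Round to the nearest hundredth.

41.32

Equilibrium: 64 - Q = 14 + 4.5Q, so Q* = 9.0909 and P* = 54.9091.
CS is the area between the demand curve and P* from 0 to Q*: (1/2)(9.0909)(9.0909) = 41.3223.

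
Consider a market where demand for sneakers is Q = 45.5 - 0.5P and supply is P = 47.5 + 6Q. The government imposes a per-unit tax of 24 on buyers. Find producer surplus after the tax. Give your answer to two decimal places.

17.82

Rewriting demand in inverse form: P = 91 - 2Q.
Pre-tax equilibrium: 91 - 2Q = 47.5 + 6Q gives Q* = 5.4375, P* = 80.125.
With the tax, buyers' net willingness to pay falls by 24: (91 - 24) - 2Q = 47.5 + 6Q, so Q_t = 2.4375. Buyers pay P_b = 86.125; sellers receive P_s = P_b - 24 = 62.125.
PS = (1/2)(Q_t)(P_s - 47.5) = (1/2)(2.4375)(14.625) = 17.8242.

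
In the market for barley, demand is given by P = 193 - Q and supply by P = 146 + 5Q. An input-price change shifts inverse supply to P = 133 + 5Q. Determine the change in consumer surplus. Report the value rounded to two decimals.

Initial equilibrium: Q_0 = 7.8333, P_0 = 185.1667; CS_0 = (1/2)(7.8333)(7.8333) = 30.6806, PS_0 = (1/2)(7.8333)(39.1667) = 153.4028.
New equilibrium: 193 - Q = 133 + 5Q gives Q_1 = 10, P_1 = 183; CS_1 = 50, PS_1 = 250.
Change in consumer surplus = 50 - 30.6806 = 19.3194.

19.32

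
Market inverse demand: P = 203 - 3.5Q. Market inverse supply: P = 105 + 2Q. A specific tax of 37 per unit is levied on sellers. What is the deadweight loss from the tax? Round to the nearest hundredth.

124.45

Without the tax, 203 - 3.5Q = 105 + 2Q so Q* = 17.8182 and P* = 140.6364.
With the tax, sellers need 37 more per unit: 203 - 3.5Q = 105 + 2Q + 37, so Q_t = 11.0909. Buyers pay P_b = 164.1818; sellers receive P_s = P_b - 37 = 127.1818.
Deadweight loss is the triangle between the curves from Q_t to Q*: (1/2)(17.8182 - 11.0909)(37) = 124.4545.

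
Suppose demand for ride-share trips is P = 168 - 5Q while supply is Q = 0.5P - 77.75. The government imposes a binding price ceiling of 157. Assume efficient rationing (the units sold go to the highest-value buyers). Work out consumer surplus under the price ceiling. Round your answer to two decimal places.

Rewriting supply in inverse form: P = 155.5 + 2Q.
Without the control, 168 - 5Q = 155.5 + 2Q so Q* = 1.7857 and P* = 159.0714.
At P = 157, sellers supply (157 - 155.5)/2 = 0.75 while buyers want more, so the quantity traded is 0.75 at price 157.
The demand price at Q = 0.75 is 164.25. CS is the trapezoid between demand and 157 over [0, 0.75]: (1/2)[(168 - 157) + (164.25 - 157)](0.75) = 6.8438.

6.84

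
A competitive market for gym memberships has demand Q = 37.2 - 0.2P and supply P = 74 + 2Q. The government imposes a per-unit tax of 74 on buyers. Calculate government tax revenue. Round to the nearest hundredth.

Rewriting demand in inverse form: P = 186 - 5Q.
Without the tax, 186 - 5Q = 74 + 2Q so Q* = 16 and P* = 106.
A tax on buyers shifts demand down by 74: (186 - 74) - 5Q = 74 + 2Q, so Q_t = 5.4286. Buyers pay P_b = 158.8571; sellers receive P_s = P_b - 74 = 84.8571.
Tax revenue = t x Q_t = 74 x 5.4286 = 401.7143.

401.71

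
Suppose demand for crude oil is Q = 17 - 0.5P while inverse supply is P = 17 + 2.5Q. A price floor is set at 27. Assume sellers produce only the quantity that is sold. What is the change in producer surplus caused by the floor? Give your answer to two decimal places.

1.85

Rewriting demand in inverse form: P = 34 - 2Q.
Without the control, 34 - 2Q = 17 + 2.5Q so Q* = 3.7778 and P* = 26.4444.
At P = 27, buyers demand (34 - 27)/2 = 3.5 while sellers would supply more, so the quantity traded is 3.5 at price 27.
PS goes from (1/2)(3.7778)(9.4444) = 17.8395 to 19.6875 (computed as (27 - 17)(3.5) - (1/2)(2.5)(3.5)^2), a change of 1.848.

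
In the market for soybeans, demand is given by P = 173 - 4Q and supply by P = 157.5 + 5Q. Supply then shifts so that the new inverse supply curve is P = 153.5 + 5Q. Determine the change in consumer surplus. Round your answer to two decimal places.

3.46

Initial equilibrium: Q_0 = 1.7222, P_0 = 166.1111; CS_0 = (1/2)(1.7222)(6.8889) = 5.9321, PS_0 = (1/2)(1.7222)(8.6111) = 7.4151.
New equilibrium: 173 - 4Q = 153.5 + 5Q gives Q_1 = 2.1667, P_1 = 164.3333; CS_1 = 9.3889, PS_1 = 11.7361.
Change in consumer surplus = 9.3889 - 5.9321 = 3.4568.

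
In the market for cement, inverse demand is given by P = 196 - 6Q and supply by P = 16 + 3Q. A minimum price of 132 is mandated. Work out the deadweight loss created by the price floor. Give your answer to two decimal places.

Free-market equilibrium: 196 - 6Q = 16 + 3Q gives Q* = 20, P* = 76.
At the floor price 132, quantity demanded is (196 - 132)/6 = 10.6667; demand is the short side, so Q = 10.6667 trades at P = 132.
The lost-trades triangle has base Q* - 10.6667 = 9.3333 and height equal to the gap between the curves at Q = 10.6667, which is 132 - 48 = 84. DWL = (1/2)(9.3333)(84) = 392.

392.00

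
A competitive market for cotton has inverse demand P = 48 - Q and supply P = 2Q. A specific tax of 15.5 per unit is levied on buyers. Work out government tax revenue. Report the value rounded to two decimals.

167.92

Without the tax, 48 - Q = 2Q so Q* = 16 and P* = 32.
With the tax, buyers' net willingness to pay falls by 15.5: (48 - 15.5) - Q = 2Q, so Q_t = 10.8333. Buyers pay P_b = 37.1667; sellers receive P_s = P_b - 15.5 = 21.6667.
Tax revenue = t x Q_t = 15.5 x 10.8333 = 167.9167.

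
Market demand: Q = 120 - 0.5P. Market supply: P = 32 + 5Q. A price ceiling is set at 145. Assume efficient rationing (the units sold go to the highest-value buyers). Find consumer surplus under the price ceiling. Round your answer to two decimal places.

Rewriting demand in inverse form: P = 240 - 2Q.
Without the control, 240 - 2Q = 32 + 5Q so Q* = 29.7143 and P* = 180.5714.
At the ceiling price 145, quantity supplied is (145 - 32)/5 = 22.6; supply is the short side, so Q = 22.6 trades at P = 145.
The demand price at Q = 22.6 is 194.8. CS is the trapezoid between demand and 145 over [0, 22.6]: (1/2)[(240 - 145) + (194.8 - 145)](22.6) = 1636.24.

1636.24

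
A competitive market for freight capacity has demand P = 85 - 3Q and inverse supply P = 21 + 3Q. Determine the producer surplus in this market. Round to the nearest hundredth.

170.67

Equilibrium: 85 - 3Q = 21 + 3Q, so Q* = 10.6667 and P* = 53.
The supply curve's price intercept is 21, so PS = (1/2)(Q*)(P* - 21) = (1/2)(10.6667)(32) = 170.6667.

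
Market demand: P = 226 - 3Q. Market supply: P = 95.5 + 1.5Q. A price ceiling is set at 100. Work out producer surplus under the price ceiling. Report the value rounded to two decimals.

Without the control, 226 - 3Q = 95.5 + 1.5Q so Q* = 29 and P* = 139.
At P = 100, sellers supply (100 - 95.5)/1.5 = 3 while buyers want more, so the quantity traded is 3 at price 100.
PS is the triangle above supply below 100: (1/2)(3)(100 - 95.5) = 6.75.

6.75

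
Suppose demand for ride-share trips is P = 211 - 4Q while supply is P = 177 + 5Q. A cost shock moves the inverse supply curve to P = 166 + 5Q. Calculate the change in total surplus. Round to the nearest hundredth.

Initial equilibrium: Q_0 = 3.7778, P_0 = 195.8889; CS_0 = (1/2)(3.7778)(15.1111) = 28.5432, PS_0 = (1/2)(3.7778)(18.8889) = 35.679.
New equilibrium: 211 - 4Q = 166 + 5Q gives Q_1 = 5, P_1 = 191; CS_1 = 50, PS_1 = 62.5.
Change in total surplus = (50 + 62.5) - (28.5432 + 35.679) = 48.2778.

48.28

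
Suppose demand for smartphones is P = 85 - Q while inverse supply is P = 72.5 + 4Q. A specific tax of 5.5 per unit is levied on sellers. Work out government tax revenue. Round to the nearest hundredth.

7.70

Pre-tax equilibrium: 85 - Q = 72.5 + 4Q gives Q* = 2.5, P* = 82.5.
With the tax, sellers need 5.5 more per unit: 85 - Q = 72.5 + 4Q + 5.5, so Q_t = 1.4. Buyers pay P_b = 83.6; sellers receive P_s = P_b - 5.5 = 78.1.
Revenue is the tax times quantity traded: 5.5 x 1.4 = 7.7.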